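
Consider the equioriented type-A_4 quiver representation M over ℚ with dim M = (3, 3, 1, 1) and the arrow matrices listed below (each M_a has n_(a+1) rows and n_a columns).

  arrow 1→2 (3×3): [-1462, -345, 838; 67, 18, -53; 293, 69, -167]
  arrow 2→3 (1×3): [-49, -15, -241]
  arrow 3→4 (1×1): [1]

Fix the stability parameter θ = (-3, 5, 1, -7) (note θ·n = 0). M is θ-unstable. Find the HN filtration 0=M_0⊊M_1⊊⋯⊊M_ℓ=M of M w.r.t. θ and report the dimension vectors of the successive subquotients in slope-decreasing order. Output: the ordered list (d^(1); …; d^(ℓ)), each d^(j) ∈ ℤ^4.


Barcode: M ≅ I[1,1], I[1,2], I[1,4], I[2,2]. HN layers by μ_θ (3 steps, strictly decreasing):
  μ^(1)=5; μ^(2)=-1/3; μ^(3)=-3

((0, 2, 0, 0); (0, 1, 1, 1); (3, 0, 0, 0))


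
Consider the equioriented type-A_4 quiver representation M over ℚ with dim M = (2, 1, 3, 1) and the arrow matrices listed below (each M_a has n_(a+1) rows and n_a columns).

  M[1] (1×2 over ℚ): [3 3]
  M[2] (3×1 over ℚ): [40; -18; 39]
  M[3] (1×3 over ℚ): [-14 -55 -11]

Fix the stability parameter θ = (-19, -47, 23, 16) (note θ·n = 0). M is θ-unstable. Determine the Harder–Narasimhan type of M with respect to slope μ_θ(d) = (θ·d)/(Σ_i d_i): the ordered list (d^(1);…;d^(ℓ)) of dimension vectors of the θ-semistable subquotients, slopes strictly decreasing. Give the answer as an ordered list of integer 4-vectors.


Barcode: M ≅ I[1,1], I[1,4], I[3,3]^2. HN layers by μ_θ (4 steps, strictly decreasing):
  μ^(1)=23; μ^(2)=39/2; μ^(3)=-19; μ^(4)=-33

((0, 0, 2, 0); (0, 0, 1, 1); (1, 0, 0, 0); (1, 1, 0, 0))


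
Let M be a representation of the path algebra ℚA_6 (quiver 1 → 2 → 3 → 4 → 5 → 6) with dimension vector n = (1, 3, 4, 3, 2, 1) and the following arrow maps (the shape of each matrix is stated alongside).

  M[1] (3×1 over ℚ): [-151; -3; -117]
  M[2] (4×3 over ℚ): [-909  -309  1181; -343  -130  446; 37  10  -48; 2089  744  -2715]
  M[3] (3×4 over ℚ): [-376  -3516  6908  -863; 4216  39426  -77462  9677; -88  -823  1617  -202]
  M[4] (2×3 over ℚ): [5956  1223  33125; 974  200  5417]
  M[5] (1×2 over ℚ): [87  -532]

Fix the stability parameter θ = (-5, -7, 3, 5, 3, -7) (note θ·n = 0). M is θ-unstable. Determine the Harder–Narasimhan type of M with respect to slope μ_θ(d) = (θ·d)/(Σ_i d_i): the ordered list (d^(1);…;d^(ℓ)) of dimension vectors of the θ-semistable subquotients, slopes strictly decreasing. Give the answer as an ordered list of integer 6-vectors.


Interval decomposition of M: I[1,3], I[2,3], I[2,6], I[3,5], I[4,4].
HN type (ℓ=6): μ^(1)=5; μ^(2)=4; μ^(3)=3; μ^(4)=1; μ^(5)=-6; μ^(6)=-7

((0, 0, 0, 1, 0, 0); (0, 0, 0, 1, 1, 0); (0, 0, 3, 0, 0, 0); (0, 0, 1, 1, 1, 1); (1, 1, 0, 0, 0, 0); (0, 2, 0, 0, 0, 0))


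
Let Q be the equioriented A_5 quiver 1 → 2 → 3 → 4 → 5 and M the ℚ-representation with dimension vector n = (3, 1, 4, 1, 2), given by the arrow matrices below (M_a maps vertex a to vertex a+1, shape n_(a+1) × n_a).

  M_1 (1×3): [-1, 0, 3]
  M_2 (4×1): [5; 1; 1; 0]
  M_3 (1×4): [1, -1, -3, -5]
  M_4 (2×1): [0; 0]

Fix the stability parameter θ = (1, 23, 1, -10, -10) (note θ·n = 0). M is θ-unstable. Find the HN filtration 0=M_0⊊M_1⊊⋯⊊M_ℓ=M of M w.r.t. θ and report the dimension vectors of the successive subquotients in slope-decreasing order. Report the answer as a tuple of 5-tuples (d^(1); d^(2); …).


Barcode: M ≅ I[1,1]^2, I[1,4], I[3,3]^3, I[5,5]^2. HN layers by μ_θ (3 steps, strictly decreasing):
  μ^(1)=14/3; μ^(2)=1; μ^(3)=-10

((0, 1, 1, 1, 0); (3, 0, 3, 0, 0); (0, 0, 0, 0, 2))


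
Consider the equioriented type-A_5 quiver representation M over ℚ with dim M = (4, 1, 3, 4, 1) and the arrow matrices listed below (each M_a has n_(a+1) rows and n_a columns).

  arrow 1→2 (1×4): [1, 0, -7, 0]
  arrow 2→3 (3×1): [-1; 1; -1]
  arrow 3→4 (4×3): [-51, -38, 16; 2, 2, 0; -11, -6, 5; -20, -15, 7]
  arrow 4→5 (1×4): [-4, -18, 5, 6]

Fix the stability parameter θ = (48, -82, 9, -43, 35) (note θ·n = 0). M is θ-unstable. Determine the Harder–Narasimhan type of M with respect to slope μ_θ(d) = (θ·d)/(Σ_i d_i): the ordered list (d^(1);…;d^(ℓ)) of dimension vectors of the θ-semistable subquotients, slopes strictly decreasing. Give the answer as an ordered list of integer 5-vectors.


Interval decomposition of M: I[1,1]^3, I[1,4], I[3,4], I[3,5], I[4,4].
HN type (ℓ=4): μ^(1)=48; μ^(2)=35; μ^(3)=-17; μ^(4)=-43

((3, 0, 0, 0, 0); (0, 0, 0, 0, 1); (1, 1, 3, 3, 0); (0, 0, 0, 1, 0))


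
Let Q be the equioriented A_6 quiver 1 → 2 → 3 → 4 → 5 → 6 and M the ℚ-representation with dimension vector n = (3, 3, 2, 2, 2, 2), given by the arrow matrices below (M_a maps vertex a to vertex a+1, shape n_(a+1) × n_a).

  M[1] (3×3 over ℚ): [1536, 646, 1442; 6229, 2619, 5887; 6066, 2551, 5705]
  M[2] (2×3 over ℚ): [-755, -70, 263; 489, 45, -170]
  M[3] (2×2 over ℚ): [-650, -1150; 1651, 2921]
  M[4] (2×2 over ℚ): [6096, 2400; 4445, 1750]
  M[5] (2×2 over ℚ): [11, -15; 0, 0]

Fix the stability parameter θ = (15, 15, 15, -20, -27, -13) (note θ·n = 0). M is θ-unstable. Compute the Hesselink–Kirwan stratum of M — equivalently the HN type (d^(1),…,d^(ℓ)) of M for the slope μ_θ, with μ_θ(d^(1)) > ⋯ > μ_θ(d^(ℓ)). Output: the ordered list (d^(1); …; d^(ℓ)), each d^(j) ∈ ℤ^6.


Barcode: M ≅ I[1,1], I[1,3], I[1,4], I[2,2], I[4,6], I[5,5], I[6,6]. HN layers by μ_θ (5 steps, strictly decreasing):
  μ^(1)=15; μ^(2)=25/4; μ^(3)=-13; μ^(4)=-47/2; μ^(5)=-27

((2, 2, 1, 0, 0, 0); (1, 1, 1, 1, 0, 0); (0, 0, 0, 0, 0, 2); (0, 0, 0, 1, 1, 0); (0, 0, 0, 0, 1, 0))


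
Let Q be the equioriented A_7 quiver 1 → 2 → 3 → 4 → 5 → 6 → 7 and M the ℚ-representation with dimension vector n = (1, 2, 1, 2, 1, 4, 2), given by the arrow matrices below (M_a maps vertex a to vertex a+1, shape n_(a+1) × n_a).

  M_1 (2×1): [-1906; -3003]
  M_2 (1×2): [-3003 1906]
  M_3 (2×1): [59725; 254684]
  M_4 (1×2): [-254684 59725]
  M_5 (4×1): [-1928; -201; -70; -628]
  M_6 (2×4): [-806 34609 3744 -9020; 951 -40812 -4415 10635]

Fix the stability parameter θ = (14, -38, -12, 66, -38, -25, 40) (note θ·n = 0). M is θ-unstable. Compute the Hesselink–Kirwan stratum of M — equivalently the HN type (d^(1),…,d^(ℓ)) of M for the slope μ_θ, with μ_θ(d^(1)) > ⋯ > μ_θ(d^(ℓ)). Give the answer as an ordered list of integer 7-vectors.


Via rank(M_{q-1}∘⋯∘M_p): M ≅ I[1,2], I[2,4], I[4,7], I[6,6]^2, I[6,7].
μ_θ-semistable layers: μ^(1)=66; μ^(2)=40; μ^(3)=1; μ^(4)=-12; μ^(5)=-25; μ^(6)=-38

((0, 0, 0, 1, 0, 0, 0); (0, 0, 0, 0, 0, 0, 2); (0, 0, 0, 1, 1, 1, 0); (1, 1, 1, 0, 0, 0, 0); (0, 0, 0, 0, 0, 3, 0); (0, 1, 0, 0, 0, 0, 0))


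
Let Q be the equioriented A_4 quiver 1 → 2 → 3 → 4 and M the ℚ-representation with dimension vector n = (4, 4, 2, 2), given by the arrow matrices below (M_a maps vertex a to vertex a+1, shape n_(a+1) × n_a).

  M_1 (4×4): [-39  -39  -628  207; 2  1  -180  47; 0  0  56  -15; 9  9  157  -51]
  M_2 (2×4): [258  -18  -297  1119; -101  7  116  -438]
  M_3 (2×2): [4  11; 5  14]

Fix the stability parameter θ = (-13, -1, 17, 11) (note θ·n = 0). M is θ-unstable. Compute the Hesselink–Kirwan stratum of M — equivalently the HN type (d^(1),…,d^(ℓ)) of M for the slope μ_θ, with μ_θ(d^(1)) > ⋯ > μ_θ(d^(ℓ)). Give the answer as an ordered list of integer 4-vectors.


Interval decomposition of M: I[1,2]^2, I[1,4]^2.
HN type (ℓ=3): μ^(1)=14; μ^(2)=-1; μ^(3)=-13

((0, 0, 2, 2); (0, 4, 0, 0); (4, 0, 0, 0))


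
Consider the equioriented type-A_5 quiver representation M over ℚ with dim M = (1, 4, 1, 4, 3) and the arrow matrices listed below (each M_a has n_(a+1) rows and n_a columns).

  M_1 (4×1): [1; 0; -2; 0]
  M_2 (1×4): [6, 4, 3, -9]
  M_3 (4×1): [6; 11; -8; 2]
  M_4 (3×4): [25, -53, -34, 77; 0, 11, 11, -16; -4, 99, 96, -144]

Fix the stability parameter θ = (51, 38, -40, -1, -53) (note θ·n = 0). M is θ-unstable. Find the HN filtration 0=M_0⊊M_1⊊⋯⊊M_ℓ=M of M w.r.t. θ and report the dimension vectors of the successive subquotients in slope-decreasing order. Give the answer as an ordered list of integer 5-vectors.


Interval decomposition of M: I[1,2], I[2,2]^2, I[2,5], I[4,4], I[4,5]^2.
HN type (ℓ=5): μ^(1)=89/2; μ^(2)=38; μ^(3)=-1; μ^(4)=-14; μ^(5)=-27

((1, 1, 0, 0, 0); (0, 2, 0, 0, 0); (0, 0, 0, 1, 0); (0, 1, 1, 1, 1); (0, 0, 0, 2, 2))


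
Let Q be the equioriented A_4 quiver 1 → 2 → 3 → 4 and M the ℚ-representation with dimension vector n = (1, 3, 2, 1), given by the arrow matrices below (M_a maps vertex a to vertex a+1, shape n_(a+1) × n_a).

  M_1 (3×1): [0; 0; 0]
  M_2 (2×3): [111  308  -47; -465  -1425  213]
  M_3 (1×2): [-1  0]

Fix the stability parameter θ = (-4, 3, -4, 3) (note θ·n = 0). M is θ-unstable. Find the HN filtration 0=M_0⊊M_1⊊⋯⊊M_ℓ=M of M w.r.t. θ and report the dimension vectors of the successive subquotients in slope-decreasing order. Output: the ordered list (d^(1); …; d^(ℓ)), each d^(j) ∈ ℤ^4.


Barcode: M ≅ I[1,1], I[2,2], I[2,3], I[2,4]. HN layers by μ_θ (3 steps, strictly decreasing):
  μ^(1)=3; μ^(2)=-1/2; μ^(3)=-4

((0, 1, 0, 1); (0, 2, 2, 0); (1, 0, 0, 0))


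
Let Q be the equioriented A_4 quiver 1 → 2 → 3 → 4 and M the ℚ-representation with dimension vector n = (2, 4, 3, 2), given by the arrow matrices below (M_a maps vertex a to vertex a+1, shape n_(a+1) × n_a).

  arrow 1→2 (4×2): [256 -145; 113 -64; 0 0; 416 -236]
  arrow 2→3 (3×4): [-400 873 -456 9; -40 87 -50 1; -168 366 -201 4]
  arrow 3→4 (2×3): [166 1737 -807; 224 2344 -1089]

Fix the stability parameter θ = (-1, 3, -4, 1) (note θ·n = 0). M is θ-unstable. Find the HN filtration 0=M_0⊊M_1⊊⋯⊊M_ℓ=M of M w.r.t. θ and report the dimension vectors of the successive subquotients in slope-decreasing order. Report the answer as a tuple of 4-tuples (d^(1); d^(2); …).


Via rank(M_{q-1}∘⋯∘M_p): M ≅ I[1,2], I[1,4], I[2,3], I[2,4].
μ_θ-semistable layers: μ^(1)=3; μ^(2)=1; μ^(3)=-1/2; μ^(4)=-1

((0, 1, 0, 0); (0, 0, 0, 2); (0, 3, 3, 0); (2, 0, 0, 0))


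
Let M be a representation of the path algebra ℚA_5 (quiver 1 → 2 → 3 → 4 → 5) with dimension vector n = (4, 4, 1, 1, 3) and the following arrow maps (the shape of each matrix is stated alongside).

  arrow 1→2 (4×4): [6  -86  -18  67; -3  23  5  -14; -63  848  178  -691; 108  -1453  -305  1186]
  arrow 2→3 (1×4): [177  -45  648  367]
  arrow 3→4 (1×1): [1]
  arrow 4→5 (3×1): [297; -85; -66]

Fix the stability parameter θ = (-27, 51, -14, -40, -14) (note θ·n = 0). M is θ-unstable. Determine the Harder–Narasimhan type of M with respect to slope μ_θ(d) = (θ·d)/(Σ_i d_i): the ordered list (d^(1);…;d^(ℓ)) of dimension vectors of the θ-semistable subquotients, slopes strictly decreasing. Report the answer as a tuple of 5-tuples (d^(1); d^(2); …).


Interval decomposition of M: I[1,1], I[1,2]^2, I[1,5], I[2,2], I[5,5]^2.
HN type (ℓ=4): μ^(1)=51; μ^(2)=-17/4; μ^(3)=-14; μ^(4)=-27

((0, 3, 0, 0, 0); (0, 1, 1, 1, 1); (0, 0, 0, 0, 2); (4, 0, 0, 0, 0))


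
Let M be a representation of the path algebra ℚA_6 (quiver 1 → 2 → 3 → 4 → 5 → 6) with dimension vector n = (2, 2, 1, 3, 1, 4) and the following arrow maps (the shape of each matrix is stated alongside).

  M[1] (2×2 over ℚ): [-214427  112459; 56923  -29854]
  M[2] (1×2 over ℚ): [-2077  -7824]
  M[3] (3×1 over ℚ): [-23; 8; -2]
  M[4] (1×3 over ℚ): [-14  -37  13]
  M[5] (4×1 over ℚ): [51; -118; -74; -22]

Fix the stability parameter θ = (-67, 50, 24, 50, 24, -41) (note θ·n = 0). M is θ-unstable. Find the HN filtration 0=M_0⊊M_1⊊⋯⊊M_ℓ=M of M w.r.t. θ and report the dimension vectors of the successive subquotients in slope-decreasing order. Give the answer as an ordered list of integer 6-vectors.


Interval decomposition of M: I[1,2], I[1,4], I[4,4], I[4,6], I[6,6]^3.
HN type (ℓ=5): μ^(1)=50; μ^(2)=37; μ^(3)=11; μ^(4)=-41; μ^(5)=-67

((0, 1, 0, 2, 0, 0); (0, 1, 1, 0, 0, 0); (0, 0, 0, 1, 1, 1); (0, 0, 0, 0, 0, 3); (2, 0, 0, 0, 0, 0))


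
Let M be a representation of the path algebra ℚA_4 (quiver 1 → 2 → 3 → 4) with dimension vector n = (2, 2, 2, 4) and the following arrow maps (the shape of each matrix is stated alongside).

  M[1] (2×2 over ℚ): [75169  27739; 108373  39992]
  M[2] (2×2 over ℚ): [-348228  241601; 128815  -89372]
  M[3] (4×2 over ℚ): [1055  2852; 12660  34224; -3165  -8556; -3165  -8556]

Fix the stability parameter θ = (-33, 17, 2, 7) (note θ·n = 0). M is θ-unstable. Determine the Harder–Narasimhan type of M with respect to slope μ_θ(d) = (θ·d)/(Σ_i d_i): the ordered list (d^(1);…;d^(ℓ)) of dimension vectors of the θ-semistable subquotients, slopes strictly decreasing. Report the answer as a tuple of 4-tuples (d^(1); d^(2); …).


Via rank(M_{q-1}∘⋯∘M_p): M ≅ I[1,3], I[1,4], I[4,4]^3.
μ_θ-semistable layers: μ^(1)=19/2; μ^(2)=26/3; μ^(3)=7; μ^(4)=-33

((0, 1, 1, 0); (0, 1, 1, 1); (0, 0, 0, 3); (2, 0, 0, 0))


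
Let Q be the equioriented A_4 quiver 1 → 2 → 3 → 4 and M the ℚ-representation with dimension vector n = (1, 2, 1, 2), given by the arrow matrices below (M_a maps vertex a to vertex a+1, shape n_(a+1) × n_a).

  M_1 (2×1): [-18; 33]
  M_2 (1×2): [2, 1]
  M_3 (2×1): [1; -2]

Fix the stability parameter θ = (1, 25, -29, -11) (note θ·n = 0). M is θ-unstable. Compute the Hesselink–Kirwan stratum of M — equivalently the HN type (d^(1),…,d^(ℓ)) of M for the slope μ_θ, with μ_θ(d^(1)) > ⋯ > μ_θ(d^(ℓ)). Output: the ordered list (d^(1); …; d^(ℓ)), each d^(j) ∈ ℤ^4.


Interval decomposition of M: I[1,4], I[2,2], I[4,4].
HN type (ℓ=3): μ^(1)=25; μ^(2)=-7/2; μ^(3)=-11

((0, 1, 0, 0); (1, 1, 1, 1); (0, 0, 0, 1))


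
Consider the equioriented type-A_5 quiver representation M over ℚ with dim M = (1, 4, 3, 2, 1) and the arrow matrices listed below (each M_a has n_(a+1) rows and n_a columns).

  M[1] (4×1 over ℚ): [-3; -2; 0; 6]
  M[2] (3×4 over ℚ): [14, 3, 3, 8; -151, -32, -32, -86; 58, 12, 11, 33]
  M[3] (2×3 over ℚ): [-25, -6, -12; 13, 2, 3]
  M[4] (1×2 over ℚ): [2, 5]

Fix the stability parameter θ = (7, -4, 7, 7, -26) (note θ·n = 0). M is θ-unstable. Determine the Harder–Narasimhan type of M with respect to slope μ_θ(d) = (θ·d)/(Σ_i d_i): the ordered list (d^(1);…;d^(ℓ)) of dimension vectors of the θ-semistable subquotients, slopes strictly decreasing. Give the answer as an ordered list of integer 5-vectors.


Via rank(M_{q-1}∘⋯∘M_p): M ≅ I[1,5], I[2,2], I[2,3], I[2,4].
μ_θ-semistable layers: μ^(1)=7; μ^(2)=-9/5; μ^(3)=-4

((0, 0, 2, 1, 0); (1, 1, 1, 1, 1); (0, 3, 0, 0, 0))


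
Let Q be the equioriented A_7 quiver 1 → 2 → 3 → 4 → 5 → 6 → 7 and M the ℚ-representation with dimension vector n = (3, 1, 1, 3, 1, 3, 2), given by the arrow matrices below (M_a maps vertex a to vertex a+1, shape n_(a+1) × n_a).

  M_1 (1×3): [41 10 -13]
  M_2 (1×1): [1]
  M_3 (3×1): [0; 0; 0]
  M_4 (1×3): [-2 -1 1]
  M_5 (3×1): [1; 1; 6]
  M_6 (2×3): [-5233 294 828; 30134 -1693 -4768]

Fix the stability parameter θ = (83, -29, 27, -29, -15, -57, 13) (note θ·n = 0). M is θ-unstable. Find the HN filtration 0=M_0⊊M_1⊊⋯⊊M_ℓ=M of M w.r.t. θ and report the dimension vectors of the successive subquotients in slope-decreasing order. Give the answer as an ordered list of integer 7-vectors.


Via rank(M_{q-1}∘⋯∘M_p): M ≅ I[1,1]^2, I[1,3], I[4,4]^2, I[4,7], I[6,6], I[6,7].
μ_θ-semistable layers: μ^(1)=83; μ^(2)=27; μ^(3)=13; μ^(4)=-29; μ^(5)=-101/3; μ^(6)=-57

((2, 0, 0, 0, 0, 0, 0); (1, 1, 1, 0, 0, 0, 0); (0, 0, 0, 0, 0, 0, 2); (0, 0, 0, 2, 0, 0, 0); (0, 0, 0, 1, 1, 1, 0); (0, 0, 0, 0, 0, 2, 0))


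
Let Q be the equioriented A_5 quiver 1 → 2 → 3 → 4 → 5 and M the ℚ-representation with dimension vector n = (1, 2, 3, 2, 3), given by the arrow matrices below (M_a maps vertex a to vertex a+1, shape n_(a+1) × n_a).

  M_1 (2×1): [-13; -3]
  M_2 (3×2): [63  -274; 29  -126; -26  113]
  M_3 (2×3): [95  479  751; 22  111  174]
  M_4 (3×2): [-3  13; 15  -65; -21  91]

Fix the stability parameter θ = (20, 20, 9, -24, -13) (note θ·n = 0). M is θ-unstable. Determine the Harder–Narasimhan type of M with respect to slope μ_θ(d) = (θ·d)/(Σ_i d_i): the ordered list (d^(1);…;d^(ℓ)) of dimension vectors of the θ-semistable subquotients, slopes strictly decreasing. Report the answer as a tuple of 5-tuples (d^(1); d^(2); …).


Barcode: M ≅ I[1,4], I[2,5], I[3,3], I[5,5]^2. HN layers by μ_θ (4 steps, strictly decreasing):
  μ^(1)=9; μ^(2)=25/4; μ^(3)=-2; μ^(4)=-13

((0, 0, 1, 0, 0); (1, 1, 1, 1, 0); (0, 1, 1, 1, 1); (0, 0, 0, 0, 2))


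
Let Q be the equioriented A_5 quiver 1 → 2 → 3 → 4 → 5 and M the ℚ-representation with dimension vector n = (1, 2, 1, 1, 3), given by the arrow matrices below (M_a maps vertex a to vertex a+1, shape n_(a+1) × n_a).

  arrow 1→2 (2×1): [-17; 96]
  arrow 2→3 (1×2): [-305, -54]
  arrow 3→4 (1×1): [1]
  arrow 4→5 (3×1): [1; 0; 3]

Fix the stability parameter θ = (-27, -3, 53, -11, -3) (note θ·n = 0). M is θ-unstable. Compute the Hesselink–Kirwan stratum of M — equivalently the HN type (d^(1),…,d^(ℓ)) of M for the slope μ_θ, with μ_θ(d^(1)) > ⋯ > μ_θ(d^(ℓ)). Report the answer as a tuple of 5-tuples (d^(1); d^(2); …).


Interval decomposition of M: I[1,5], I[2,2], I[5,5]^2.
HN type (ℓ=3): μ^(1)=13; μ^(2)=-3; μ^(3)=-27

((0, 0, 1, 1, 1); (0, 2, 0, 0, 2); (1, 0, 0, 0, 0))


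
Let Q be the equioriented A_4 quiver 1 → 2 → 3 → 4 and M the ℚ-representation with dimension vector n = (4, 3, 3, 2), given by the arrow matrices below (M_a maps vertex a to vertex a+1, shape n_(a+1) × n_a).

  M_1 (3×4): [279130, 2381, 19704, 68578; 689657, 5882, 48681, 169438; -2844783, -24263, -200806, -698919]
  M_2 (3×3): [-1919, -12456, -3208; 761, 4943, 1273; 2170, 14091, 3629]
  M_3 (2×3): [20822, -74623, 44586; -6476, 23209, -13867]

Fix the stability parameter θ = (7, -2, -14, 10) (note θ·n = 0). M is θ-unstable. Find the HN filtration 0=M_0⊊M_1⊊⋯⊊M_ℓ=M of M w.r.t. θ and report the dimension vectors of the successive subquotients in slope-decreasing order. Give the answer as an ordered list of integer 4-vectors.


Barcode: M ≅ I[1,1], I[1,2], I[1,4]^2, I[3,3]. HN layers by μ_θ (5 steps, strictly decreasing):
  μ^(1)=10; μ^(2)=7; μ^(3)=5/2; μ^(4)=-3; μ^(5)=-14

((0, 0, 0, 2); (1, 0, 0, 0); (1, 1, 0, 0); (2, 2, 2, 0); (0, 0, 1, 0))


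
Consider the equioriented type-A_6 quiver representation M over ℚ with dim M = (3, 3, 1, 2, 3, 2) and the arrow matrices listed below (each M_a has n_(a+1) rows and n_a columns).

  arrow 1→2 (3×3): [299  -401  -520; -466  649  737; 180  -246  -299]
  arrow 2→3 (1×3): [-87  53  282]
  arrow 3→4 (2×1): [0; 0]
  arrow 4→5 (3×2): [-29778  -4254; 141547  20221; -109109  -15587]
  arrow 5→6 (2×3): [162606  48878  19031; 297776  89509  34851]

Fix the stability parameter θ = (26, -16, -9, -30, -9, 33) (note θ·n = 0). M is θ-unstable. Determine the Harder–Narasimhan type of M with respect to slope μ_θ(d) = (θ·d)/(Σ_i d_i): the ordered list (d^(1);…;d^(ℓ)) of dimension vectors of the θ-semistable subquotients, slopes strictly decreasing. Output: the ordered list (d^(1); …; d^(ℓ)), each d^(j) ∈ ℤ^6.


Interval decomposition of M: I[1,2]^2, I[1,3], I[4,4], I[4,6], I[5,5], I[5,6].
HN type (ℓ=5): μ^(1)=33; μ^(2)=5; μ^(3)=1/3; μ^(4)=-9; μ^(5)=-30

((0, 0, 0, 0, 0, 2); (2, 2, 0, 0, 0, 0); (1, 1, 1, 0, 0, 0); (0, 0, 0, 0, 3, 0); (0, 0, 0, 2, 0, 0))


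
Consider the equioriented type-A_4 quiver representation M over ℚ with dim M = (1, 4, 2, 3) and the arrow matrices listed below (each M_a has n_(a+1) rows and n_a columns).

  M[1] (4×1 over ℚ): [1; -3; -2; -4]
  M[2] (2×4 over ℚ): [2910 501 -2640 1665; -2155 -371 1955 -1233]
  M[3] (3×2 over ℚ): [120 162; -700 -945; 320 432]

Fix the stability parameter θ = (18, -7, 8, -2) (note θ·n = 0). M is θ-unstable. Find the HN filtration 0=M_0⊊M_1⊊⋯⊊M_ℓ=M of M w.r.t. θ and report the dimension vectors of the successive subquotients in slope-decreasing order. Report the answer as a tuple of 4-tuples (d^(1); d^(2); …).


Barcode: M ≅ I[1,3], I[2,2]^2, I[2,4], I[4,4]^2. HN layers by μ_θ (5 steps, strictly decreasing):
  μ^(1)=8; μ^(2)=11/2; μ^(3)=3; μ^(4)=-2; μ^(5)=-7

((0, 0, 1, 0); (1, 1, 0, 0); (0, 0, 1, 1); (0, 0, 0, 2); (0, 3, 0, 0))


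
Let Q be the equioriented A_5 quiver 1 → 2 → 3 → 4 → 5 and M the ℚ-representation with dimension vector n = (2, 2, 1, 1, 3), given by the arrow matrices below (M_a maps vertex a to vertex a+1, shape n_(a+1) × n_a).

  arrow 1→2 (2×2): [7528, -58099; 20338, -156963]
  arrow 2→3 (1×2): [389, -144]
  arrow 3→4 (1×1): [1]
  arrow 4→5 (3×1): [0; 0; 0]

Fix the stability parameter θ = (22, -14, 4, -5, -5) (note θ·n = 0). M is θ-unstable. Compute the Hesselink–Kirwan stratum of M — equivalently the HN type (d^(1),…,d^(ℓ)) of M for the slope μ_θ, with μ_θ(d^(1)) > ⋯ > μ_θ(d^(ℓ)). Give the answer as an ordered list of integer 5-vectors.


Via rank(M_{q-1}∘⋯∘M_p): M ≅ I[1,2], I[1,4], I[5,5]^3.
μ_θ-semistable layers: μ^(1)=4; μ^(2)=7/4; μ^(3)=-5

((1, 1, 0, 0, 0); (1, 1, 1, 1, 0); (0, 0, 0, 0, 3))


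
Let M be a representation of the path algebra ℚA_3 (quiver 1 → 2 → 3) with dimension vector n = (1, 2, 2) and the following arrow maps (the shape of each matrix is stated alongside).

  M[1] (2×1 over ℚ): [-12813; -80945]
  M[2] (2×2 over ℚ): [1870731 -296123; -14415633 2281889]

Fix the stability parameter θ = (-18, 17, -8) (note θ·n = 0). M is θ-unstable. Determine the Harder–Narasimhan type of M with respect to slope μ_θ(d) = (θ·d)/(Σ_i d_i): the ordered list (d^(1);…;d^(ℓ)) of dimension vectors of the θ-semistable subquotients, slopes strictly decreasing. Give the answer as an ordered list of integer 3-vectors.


Barcode: M ≅ I[1,3], I[2,2], I[3,3]. HN layers by μ_θ (4 steps, strictly decreasing):
  μ^(1)=17; μ^(2)=9/2; μ^(3)=-8; μ^(4)=-18

((0, 1, 0); (0, 1, 1); (0, 0, 1); (1, 0, 0))


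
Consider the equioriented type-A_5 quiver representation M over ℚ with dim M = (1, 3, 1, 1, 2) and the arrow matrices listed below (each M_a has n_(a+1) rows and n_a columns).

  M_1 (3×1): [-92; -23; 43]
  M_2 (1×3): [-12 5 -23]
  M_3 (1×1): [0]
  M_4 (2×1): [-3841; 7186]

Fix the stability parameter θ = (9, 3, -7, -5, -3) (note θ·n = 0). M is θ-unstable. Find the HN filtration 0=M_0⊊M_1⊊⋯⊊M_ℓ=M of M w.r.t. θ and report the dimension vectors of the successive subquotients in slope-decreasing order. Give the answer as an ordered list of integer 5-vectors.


Via rank(M_{q-1}∘⋯∘M_p): M ≅ I[1,2], I[2,2], I[2,3], I[4,5], I[5,5].
μ_θ-semistable layers: μ^(1)=6; μ^(2)=3; μ^(3)=-2; μ^(4)=-3; μ^(5)=-5

((1, 1, 0, 0, 0); (0, 1, 0, 0, 0); (0, 1, 1, 0, 0); (0, 0, 0, 0, 2); (0, 0, 0, 1, 0))


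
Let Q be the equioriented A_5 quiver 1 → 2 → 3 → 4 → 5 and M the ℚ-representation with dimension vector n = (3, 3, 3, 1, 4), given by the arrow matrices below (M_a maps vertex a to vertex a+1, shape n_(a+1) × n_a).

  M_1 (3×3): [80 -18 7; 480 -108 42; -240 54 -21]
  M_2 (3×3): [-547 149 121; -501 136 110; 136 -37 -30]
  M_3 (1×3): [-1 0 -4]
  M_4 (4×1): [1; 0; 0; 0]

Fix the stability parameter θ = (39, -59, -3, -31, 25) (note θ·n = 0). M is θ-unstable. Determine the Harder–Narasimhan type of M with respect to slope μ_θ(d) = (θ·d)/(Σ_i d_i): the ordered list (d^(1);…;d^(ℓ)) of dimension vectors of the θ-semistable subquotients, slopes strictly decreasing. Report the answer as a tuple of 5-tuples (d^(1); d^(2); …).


Barcode: M ≅ I[1,1]^2, I[1,3], I[2,3], I[2,5], I[5,5]^3. HN layers by μ_θ (6 steps, strictly decreasing):
  μ^(1)=39; μ^(2)=25; μ^(3)=-3; μ^(4)=-10; μ^(5)=-17; μ^(6)=-59

((2, 0, 0, 0, 0); (0, 0, 0, 0, 4); (0, 0, 2, 0, 0); (1, 1, 0, 0, 0); (0, 0, 1, 1, 0); (0, 2, 0, 0, 0))


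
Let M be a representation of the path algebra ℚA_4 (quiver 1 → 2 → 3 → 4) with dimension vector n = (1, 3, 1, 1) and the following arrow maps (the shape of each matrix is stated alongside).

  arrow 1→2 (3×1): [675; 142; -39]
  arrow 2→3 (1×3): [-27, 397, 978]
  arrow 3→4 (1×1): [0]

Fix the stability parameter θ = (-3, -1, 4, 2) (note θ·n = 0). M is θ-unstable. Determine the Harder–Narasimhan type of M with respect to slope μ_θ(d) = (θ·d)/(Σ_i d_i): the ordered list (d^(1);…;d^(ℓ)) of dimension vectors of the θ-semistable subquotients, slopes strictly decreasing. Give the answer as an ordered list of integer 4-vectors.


Barcode: M ≅ I[1,3], I[2,2]^2, I[4,4]. HN layers by μ_θ (4 steps, strictly decreasing):
  μ^(1)=4; μ^(2)=2; μ^(3)=-1; μ^(4)=-3

((0, 0, 1, 0); (0, 0, 0, 1); (0, 3, 0, 0); (1, 0, 0, 0))


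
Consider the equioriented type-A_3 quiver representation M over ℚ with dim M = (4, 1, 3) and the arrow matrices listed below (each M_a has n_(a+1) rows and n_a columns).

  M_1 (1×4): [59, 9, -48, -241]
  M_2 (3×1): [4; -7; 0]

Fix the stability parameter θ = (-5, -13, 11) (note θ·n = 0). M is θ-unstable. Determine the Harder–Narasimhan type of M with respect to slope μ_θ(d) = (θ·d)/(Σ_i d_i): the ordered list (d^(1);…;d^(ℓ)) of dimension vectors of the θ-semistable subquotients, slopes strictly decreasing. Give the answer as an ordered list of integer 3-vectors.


Barcode: M ≅ I[1,1]^3, I[1,3], I[3,3]^2. HN layers by μ_θ (3 steps, strictly decreasing):
  μ^(1)=11; μ^(2)=-5; μ^(3)=-9

((0, 0, 3); (3, 0, 0); (1, 1, 0))


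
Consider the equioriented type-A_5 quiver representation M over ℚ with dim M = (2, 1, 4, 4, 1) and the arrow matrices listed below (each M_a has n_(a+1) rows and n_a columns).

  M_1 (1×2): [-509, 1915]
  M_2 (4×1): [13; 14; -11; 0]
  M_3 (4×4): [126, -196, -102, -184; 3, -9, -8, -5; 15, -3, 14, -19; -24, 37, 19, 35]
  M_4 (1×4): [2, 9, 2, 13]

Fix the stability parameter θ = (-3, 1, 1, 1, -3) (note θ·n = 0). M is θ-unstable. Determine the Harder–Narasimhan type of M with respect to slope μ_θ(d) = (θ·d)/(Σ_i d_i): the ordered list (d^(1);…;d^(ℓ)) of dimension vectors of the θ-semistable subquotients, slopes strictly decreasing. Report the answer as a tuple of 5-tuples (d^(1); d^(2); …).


Barcode: M ≅ I[1,1], I[1,4], I[3,3]^2, I[3,5], I[4,4]^2. HN layers by μ_θ (3 steps, strictly decreasing):
  μ^(1)=1; μ^(2)=-1/3; μ^(3)=-3

((0, 1, 3, 3, 0); (0, 0, 1, 1, 1); (2, 0, 0, 0, 0))


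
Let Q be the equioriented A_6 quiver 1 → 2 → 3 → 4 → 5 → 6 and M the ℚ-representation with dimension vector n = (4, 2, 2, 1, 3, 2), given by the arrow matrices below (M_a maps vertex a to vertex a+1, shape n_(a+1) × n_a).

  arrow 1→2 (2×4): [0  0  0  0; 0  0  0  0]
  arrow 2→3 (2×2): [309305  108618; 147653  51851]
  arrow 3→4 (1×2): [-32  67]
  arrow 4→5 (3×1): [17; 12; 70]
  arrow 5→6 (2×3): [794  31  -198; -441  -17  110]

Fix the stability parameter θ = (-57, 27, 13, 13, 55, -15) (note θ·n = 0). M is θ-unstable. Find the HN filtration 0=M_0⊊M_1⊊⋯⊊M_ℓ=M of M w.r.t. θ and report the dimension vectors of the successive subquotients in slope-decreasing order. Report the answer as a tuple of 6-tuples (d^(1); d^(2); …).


Via rank(M_{q-1}∘⋯∘M_p): M ≅ I[1,1]^4, I[2,3], I[2,6], I[5,5], I[5,6].
μ_θ-semistable layers: μ^(1)=55; μ^(2)=20; μ^(3)=53/3; μ^(4)=-57

((0, 0, 0, 0, 1, 0); (0, 1, 1, 0, 2, 2); (0, 1, 1, 1, 0, 0); (4, 0, 0, 0, 0, 0))


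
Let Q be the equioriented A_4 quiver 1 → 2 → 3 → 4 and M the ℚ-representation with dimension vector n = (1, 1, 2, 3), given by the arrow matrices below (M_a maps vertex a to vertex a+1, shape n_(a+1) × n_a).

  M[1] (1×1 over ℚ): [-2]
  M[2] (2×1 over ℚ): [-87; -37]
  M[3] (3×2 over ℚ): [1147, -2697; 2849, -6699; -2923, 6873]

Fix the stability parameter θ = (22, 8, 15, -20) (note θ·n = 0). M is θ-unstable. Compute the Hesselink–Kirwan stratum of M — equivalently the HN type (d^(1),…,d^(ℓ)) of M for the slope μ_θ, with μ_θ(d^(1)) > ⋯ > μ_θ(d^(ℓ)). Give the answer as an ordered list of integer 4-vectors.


Via rank(M_{q-1}∘⋯∘M_p): M ≅ I[1,3], I[3,4], I[4,4]^2.
μ_θ-semistable layers: μ^(1)=15; μ^(2)=-5/2; μ^(3)=-20

((1, 1, 1, 0); (0, 0, 1, 1); (0, 0, 0, 2))


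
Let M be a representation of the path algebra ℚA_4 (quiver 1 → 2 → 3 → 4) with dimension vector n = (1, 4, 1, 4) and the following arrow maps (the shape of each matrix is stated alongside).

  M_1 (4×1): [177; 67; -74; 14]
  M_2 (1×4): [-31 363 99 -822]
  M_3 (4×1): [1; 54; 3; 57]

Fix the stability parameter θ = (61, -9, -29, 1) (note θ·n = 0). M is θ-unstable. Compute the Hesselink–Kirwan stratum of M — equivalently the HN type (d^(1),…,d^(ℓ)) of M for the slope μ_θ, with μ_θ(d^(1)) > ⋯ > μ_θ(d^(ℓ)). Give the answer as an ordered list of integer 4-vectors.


Via rank(M_{q-1}∘⋯∘M_p): M ≅ I[1,2], I[2,2]^2, I[2,4], I[4,4]^3.
μ_θ-semistable layers: μ^(1)=26; μ^(2)=1; μ^(3)=-9; μ^(4)=-19

((1, 1, 0, 0); (0, 0, 0, 4); (0, 2, 0, 0); (0, 1, 1, 0))


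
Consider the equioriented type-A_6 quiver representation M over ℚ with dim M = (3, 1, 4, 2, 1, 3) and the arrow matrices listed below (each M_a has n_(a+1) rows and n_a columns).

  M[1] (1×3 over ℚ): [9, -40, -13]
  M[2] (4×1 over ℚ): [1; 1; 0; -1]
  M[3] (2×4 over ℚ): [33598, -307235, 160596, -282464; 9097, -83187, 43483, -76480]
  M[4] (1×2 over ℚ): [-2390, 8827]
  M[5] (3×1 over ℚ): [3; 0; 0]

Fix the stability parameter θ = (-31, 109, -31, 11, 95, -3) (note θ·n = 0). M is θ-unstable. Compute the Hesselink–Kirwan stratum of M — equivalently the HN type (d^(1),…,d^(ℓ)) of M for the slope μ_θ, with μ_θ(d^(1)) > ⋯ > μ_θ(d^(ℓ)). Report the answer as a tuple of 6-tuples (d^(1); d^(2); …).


Via rank(M_{q-1}∘⋯∘M_p): M ≅ I[1,1]^2, I[1,4], I[3,3]^2, I[3,6], I[6,6]^2.
μ_θ-semistable layers: μ^(1)=46; μ^(2)=89/3; μ^(3)=11; μ^(4)=-3; μ^(5)=-31

((0, 0, 0, 0, 1, 1); (0, 1, 1, 1, 0, 0); (0, 0, 0, 1, 0, 0); (0, 0, 0, 0, 0, 2); (3, 0, 3, 0, 0, 0))


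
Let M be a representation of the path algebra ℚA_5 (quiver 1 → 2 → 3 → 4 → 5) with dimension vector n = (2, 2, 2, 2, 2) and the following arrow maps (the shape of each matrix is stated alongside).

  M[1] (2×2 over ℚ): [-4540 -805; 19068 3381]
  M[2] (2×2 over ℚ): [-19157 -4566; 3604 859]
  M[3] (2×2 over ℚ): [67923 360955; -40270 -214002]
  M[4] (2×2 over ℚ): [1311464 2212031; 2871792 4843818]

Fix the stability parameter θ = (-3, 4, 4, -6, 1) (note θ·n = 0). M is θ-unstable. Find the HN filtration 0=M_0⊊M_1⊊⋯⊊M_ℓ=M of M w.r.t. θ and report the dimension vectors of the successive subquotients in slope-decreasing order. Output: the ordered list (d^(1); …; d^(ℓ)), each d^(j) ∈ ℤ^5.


Interval decomposition of M: I[1,1], I[1,4], I[2,5], I[5,5].
HN type (ℓ=3): μ^(1)=1; μ^(2)=2/3; μ^(3)=-3

((0, 0, 0, 0, 2); (0, 2, 2, 2, 0); (2, 0, 0, 0, 0))


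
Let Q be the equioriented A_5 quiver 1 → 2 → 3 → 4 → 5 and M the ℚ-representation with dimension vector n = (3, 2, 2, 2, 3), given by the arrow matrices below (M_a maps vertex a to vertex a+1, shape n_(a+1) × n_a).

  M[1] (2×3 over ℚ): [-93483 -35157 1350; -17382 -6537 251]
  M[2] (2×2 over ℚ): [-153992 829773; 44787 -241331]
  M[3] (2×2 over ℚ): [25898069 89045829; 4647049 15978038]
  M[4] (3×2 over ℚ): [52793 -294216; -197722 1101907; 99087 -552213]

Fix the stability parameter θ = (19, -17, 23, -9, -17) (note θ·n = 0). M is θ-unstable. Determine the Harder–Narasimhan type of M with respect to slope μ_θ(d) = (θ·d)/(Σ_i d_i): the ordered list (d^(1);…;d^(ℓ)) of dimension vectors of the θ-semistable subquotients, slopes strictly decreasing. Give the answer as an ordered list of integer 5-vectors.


Barcode: M ≅ I[1,1], I[1,5]^2, I[5,5]. HN layers by μ_θ (3 steps, strictly decreasing):
  μ^(1)=19; μ^(2)=-1/5; μ^(3)=-17

((1, 0, 0, 0, 0); (2, 2, 2, 2, 2); (0, 0, 0, 0, 1))


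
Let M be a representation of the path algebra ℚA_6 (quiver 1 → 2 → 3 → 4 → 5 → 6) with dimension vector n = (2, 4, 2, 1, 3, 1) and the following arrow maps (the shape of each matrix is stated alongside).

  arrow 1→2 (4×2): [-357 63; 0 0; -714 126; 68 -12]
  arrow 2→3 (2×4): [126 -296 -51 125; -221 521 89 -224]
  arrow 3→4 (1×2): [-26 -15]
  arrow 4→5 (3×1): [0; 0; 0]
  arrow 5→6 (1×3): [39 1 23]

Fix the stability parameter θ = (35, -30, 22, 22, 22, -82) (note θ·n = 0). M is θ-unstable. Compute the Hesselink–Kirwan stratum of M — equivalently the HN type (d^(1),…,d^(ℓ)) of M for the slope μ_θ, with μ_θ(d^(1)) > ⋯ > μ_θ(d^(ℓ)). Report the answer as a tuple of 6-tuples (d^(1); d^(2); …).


Barcode: M ≅ I[1,1], I[1,4], I[2,2]^2, I[2,3], I[5,5]^2, I[5,6]. HN layers by μ_θ (4 steps, strictly decreasing):
  μ^(1)=35; μ^(2)=22; μ^(3)=5/2; μ^(4)=-30

((1, 0, 0, 0, 0, 0); (0, 0, 2, 1, 2, 0); (1, 1, 0, 0, 0, 0); (0, 3, 0, 0, 1, 1))


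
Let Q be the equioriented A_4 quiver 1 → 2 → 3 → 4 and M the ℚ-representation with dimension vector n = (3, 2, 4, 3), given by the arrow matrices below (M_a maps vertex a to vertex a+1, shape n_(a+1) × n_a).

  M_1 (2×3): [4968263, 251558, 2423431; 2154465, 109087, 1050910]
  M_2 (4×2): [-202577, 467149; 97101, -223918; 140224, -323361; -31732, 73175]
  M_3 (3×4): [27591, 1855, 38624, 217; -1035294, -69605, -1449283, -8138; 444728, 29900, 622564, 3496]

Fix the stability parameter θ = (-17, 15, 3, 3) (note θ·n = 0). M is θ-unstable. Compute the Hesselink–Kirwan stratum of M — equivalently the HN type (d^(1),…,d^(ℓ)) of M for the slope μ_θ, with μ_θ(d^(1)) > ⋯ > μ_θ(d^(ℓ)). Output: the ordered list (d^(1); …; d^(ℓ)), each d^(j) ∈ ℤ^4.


Barcode: M ≅ I[1,1], I[1,3], I[1,4], I[3,3], I[3,4], I[4,4]. HN layers by μ_θ (4 steps, strictly decreasing):
  μ^(1)=9; μ^(2)=7; μ^(3)=3; μ^(4)=-17

((0, 1, 1, 0); (0, 1, 1, 1); (0, 0, 2, 2); (3, 0, 0, 0))


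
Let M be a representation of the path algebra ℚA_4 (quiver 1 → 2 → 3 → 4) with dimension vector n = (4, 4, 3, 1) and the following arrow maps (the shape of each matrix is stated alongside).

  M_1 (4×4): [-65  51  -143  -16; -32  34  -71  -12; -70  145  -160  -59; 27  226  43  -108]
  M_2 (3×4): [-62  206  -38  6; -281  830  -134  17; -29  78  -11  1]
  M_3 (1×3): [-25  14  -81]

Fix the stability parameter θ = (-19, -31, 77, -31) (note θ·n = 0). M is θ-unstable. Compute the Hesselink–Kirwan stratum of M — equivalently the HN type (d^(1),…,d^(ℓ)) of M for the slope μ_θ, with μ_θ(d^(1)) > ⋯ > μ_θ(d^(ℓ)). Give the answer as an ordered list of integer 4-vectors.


Via rank(M_{q-1}∘⋯∘M_p): M ≅ I[1,2], I[1,3]^2, I[1,4].
μ_θ-semistable layers: μ^(1)=77; μ^(2)=23; μ^(3)=-25

((0, 0, 2, 0); (0, 0, 1, 1); (4, 4, 0, 0))


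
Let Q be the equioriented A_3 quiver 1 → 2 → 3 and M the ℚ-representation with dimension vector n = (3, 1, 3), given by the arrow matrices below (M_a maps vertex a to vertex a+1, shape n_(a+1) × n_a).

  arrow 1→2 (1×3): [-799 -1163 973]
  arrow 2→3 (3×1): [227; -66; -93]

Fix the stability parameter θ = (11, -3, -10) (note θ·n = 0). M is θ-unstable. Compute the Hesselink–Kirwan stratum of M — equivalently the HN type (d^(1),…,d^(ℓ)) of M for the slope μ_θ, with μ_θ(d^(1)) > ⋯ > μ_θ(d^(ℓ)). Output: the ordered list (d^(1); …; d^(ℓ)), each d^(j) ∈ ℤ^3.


Barcode: M ≅ I[1,1]^2, I[1,3], I[3,3]^2. HN layers by μ_θ (3 steps, strictly decreasing):
  μ^(1)=11; μ^(2)=-2/3; μ^(3)=-10

((2, 0, 0); (1, 1, 1); (0, 0, 2))


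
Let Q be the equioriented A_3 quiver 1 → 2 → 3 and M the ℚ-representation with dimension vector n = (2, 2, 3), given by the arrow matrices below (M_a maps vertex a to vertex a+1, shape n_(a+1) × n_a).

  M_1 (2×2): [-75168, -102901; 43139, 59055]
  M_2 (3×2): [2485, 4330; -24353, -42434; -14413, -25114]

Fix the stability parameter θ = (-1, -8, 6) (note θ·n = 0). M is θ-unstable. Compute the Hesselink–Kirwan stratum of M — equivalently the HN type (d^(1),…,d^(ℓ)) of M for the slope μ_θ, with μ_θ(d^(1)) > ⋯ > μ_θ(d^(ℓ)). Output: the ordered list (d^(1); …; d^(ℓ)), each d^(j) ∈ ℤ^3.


Interval decomposition of M: I[1,2], I[1,3], I[3,3]^2.
HN type (ℓ=2): μ^(1)=6; μ^(2)=-9/2

((0, 0, 3); (2, 2, 0))


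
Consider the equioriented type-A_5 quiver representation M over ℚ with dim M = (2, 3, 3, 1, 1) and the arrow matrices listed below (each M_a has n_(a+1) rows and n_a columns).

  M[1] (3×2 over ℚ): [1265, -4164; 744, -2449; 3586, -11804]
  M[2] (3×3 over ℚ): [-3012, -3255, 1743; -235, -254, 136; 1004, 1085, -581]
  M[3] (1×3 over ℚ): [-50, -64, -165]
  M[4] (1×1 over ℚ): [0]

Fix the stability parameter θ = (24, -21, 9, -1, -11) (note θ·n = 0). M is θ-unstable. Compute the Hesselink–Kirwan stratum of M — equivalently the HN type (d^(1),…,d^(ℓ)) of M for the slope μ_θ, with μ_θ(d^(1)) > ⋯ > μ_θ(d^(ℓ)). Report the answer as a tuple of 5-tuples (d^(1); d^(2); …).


Barcode: M ≅ I[1,3], I[1,4], I[2,2], I[3,3], I[5,5]. HN layers by μ_θ (5 steps, strictly decreasing):
  μ^(1)=9; μ^(2)=4; μ^(3)=3/2; μ^(4)=-11; μ^(5)=-21

((0, 0, 2, 0, 0); (0, 0, 1, 1, 0); (2, 2, 0, 0, 0); (0, 0, 0, 0, 1); (0, 1, 0, 0, 0))


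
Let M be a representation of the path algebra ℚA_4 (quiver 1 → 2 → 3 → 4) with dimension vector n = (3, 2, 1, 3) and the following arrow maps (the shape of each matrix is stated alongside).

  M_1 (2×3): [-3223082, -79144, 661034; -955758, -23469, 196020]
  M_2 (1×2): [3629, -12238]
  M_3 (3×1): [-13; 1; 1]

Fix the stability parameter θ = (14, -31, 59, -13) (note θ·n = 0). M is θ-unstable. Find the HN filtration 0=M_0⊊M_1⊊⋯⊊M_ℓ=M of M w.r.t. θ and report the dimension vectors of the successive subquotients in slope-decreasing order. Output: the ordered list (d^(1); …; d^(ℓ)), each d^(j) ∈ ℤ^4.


Via rank(M_{q-1}∘⋯∘M_p): M ≅ I[1,1], I[1,2], I[1,4], I[4,4]^2.
μ_θ-semistable layers: μ^(1)=23; μ^(2)=14; μ^(3)=-17/2; μ^(4)=-13

((0, 0, 1, 1); (1, 0, 0, 0); (2, 2, 0, 0); (0, 0, 0, 2))


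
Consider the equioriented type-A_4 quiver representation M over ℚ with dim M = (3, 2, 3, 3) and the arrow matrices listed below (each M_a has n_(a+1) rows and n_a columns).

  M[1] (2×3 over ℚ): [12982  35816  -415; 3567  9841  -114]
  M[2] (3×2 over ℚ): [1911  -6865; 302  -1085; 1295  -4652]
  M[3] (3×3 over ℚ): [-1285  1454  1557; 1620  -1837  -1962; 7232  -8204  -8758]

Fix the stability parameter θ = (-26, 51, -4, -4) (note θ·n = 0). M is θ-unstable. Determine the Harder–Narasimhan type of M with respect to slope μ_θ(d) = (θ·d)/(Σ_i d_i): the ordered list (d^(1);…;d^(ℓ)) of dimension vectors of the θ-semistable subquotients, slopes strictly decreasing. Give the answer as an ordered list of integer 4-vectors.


Interval decomposition of M: I[1,1], I[1,4]^2, I[3,4].
HN type (ℓ=3): μ^(1)=43/3; μ^(2)=-4; μ^(3)=-26

((0, 2, 2, 2); (0, 0, 1, 1); (3, 0, 0, 0))


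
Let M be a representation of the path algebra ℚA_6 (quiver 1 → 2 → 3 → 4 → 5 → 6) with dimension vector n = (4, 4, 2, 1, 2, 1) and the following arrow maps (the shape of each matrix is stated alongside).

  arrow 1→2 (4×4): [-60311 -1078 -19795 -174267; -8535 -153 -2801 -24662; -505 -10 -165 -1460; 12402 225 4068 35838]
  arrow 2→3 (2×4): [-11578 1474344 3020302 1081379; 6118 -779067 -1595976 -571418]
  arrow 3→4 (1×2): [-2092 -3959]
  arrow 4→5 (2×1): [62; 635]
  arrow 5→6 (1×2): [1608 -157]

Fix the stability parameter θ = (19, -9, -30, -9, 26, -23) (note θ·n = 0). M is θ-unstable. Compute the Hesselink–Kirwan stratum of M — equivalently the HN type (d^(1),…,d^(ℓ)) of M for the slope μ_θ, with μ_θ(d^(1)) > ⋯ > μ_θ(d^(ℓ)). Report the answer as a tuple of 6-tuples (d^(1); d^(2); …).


Interval decomposition of M: I[1,1], I[1,2], I[1,3], I[1,6], I[2,2], I[5,5].
HN type (ℓ=7): μ^(1)=26; μ^(2)=19; μ^(3)=5; μ^(4)=3/2; μ^(5)=-20/3; μ^(6)=-29/4; μ^(7)=-9

((0, 0, 0, 0, 1, 0); (1, 0, 0, 0, 0, 0); (1, 1, 0, 0, 0, 0); (0, 0, 0, 0, 1, 1); (1, 1, 1, 0, 0, 0); (1, 1, 1, 1, 0, 0); (0, 1, 0, 0, 0, 0))
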